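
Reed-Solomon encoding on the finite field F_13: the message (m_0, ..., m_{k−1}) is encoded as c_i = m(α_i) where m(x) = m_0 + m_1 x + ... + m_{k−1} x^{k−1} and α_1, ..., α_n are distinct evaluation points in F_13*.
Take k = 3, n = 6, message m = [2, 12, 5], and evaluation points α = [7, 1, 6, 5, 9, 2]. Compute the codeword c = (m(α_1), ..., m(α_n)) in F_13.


c = [6, 6, 7, 5, 8, 7]

Message polynomial: m(x) = 2 + 12·x + 5·x^2 (mod 13).
For each evaluation point α_i, compute m(α_i) mod 13:
  α_1 = 7: Horner steps 5 → 8 → 6, so m(7) = 6.
  α_2 = 1: Horner steps 5 → 4 → 6, so m(1) = 6.
  α_3 = 6: Horner steps 5 → 3 → 7, so m(6) = 7.
  α_4 = 5: Horner steps 5 → 11 → 5, so m(5) = 5.
  α_5 = 9: Horner steps 5 → 5 → 8, so m(9) = 8.
  α_6 = 2: Horner steps 5 → 9 → 7, so m(2) = 7.
Codeword c = [6, 6, 7, 5, 8, 7] ∈ F_13^6.


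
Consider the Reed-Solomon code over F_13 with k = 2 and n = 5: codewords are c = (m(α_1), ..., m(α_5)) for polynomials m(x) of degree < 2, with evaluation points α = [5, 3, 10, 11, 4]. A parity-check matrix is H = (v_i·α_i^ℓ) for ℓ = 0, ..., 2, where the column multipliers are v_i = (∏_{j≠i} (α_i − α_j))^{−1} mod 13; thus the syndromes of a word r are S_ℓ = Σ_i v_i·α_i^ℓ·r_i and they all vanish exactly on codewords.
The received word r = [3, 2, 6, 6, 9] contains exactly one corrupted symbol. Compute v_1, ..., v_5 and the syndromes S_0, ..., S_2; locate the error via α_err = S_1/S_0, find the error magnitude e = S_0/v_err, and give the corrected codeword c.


S = (3, 4, 1), error at position 3, error magnitude e = 7, c = [3, 2, 12, 6, 9].

Step 1: column multipliers v_i = (∏_{j≠i}(α_i − α_j))^{−1} mod 13.
  i = 1 (α = 5): (5−3)(5−10)(5−11)(5−4) = 2·(−5)·(−6)·1 = 60 ≡ 8, so v_1 = 8^{−1} = 5 (mod 13).
  i = 2 (α = 3): (3−5)(3−10)(3−11)(3−4) = (−2)·(−7)·(−8)·(−1) = 112 ≡ 8, so v_2 = 8^{−1} = 5 (mod 13).
  i = 3 (α = 10): (10−5)(10−3)(10−11)(10−4) = 5·7·(−1)·6 = −210 ≡ 11, so v_3 = 11^{−1} = 6 (mod 13).
  i = 4 (α = 11): (11−5)(11−3)(11−10)(11−4) = 6·8·1·7 = 336 ≡ 11, so v_4 = 11^{−1} = 6 (mod 13).
  i = 5 (α = 4): (4−5)(4−3)(4−10)(4−11) = (−1)·1·(−6)·(−7) = −42 ≡ 10, so v_5 = 10^{−1} = 4 (mod 13).
  v = [5, 5, 6, 6, 4].
Step 2: syndromes of r = [3, 2, 6, 6, 9] (all sums mod 13).
  S_0 = Σ v_i r_i = 5·3 + 5·2 + 6·6 + 6·6 + 4·9 = 133 ≡ 3.
  S_1 = Σ v_i α_i r_i = 5·5·3 + 5·3·2 + 6·10·6 + 6·11·6 + 4·4·9 = 1005 ≡ 4.
  α_i^2 mod 13 = [12, 9, 9, 4, 3].
  S_2 = Σ v_i α_i^2 r_i = 5·12·3 + 5·9·2 + 6·9·6 + 6·4·6 + 4·3·9 = 846 ≡ 1.
  S = (3, 4, 1) ≠ 0, so r is not a codeword (an error is present).
Step 3: locate the error. For a single error e at position i, S_ℓ = v_i·e·α_i^ℓ, so α_err = S_1/S_0.
  S_0^{−1} = 3^{−1} = 9 (mod 13), so α_err = 4·9 = 36 ≡ 10 = α_3. Error position i = 3.
  Consistency check: S_2/S_1 = 1·10 = 10 ≡ 10 = α_err ✓ (single-error assumption holds).
Step 4: error magnitude e = S_0/v_3 = S_0·∏_{j≠3}(α_3 − α_j) = 3·11 = 33 ≡ 7 (mod 13).
Step 5: correct position 3: c_3 = r_3 − e = 6 − 7 ≡ 12 (mod 13). Hence c = [3, 2, 12, 6, 9].
  Check: interpolating c through the α_i gives m(x) = 7 + 7·x (degree < 2) with m(α_i) = c_i for every i, so c is indeed a codeword.


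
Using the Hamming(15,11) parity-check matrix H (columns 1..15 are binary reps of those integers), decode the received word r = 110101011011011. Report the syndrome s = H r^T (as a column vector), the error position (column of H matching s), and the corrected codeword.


s = (0, 1, 1, 0)^T, error position = 6, corrected codeword c = 110100011011011

Compute s = H r^T mod 2 one row at a time:
  s_1 = 1 + 1 + 0 + 1 + 1 + 0 + 1 + 1 = 6 ≡ 0 (mod 2).
  s_2 = 1 + 0 + 1 + 0 + 1 + 0 + 1 + 1 = 5 ≡ 1 (mod 2).
  s_3 = 1 + 0 + 1 + 0 + 0 + 1 + 1 + 1 = 5 ≡ 1 (mod 2).
  s_4 = 1 + 0 + 0 + 0 + 1 + 1 + 0 + 1 = 4 ≡ 0 (mod 2).
s = (0, 1, 1, 0)^T — this equals column 6 of H (binary 0110), so error is at position 6.
Correct: flip bit 6 of r = 110101011011011 to get c = 110100011011011.


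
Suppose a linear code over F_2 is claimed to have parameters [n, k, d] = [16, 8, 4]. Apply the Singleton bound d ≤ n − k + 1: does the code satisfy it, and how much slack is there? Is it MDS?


Singleton RHS = n − k + 1 = 9, slack = 5, bound satisfied, not MDS.

Singleton bound: d ≤ n − k + 1.
Here n = 16, k = 8, so n − k + 1 = 9.
Given d = 4, check d ≤ 9: YES.
Slack = (n − k + 1) − d = 5.
The code is NOT MDS (slack = 5 > 0).
Description: the claimed parameters are [16, 8, 4]_2; such a code would be non-MDS.


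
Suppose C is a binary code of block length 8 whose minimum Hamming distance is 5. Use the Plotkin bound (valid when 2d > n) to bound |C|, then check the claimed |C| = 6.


Plotkin bound M ≤ 4; given |C| = 6 > bound (violated).

Check applicability: 2d = 10, n = 8.
2d − n = 2 > 0, so Plotkin applies.
Compute d/(2d−n) = 5/2 ≈ 2.5000.
⌊d/(2d−n)⌋ = 2.
Plotkin bound: M ≤ 2·2 = 4.
Given |C| = 6, check: VIOLATED.
This |C| is above the Plotkin bound, so no binary code with n = 8, d = 5 and 6 codewords exists.


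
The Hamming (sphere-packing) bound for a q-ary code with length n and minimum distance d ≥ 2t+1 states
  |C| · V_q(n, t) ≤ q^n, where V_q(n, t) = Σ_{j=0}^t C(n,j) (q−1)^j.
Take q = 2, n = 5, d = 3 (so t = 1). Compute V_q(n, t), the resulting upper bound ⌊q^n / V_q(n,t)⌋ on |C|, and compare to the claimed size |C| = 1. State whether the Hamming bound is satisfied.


V_q(n, t) = 6, q^n = 32, Hamming bound = 5, |C| = 1 ≤ bound (satisfied).

Step 1: Compute V_q(n, t) = Σ_{j=0}^1 C(n, j) (q−1)^j.
  j = 0: C(5,0)·(1)^0 = 1·1 = 1.
  j = 1: C(5,1)·(1)^1 = 5·1 = 5.
  V_q(n, t) = 1 + 5 = 6.
Step 2: q^n = 2^5 = 32.
Step 3: Hamming bound ⌊q^n / V_q(n,t)⌋ = ⌊32/6⌋ = 5.
Step 4: Compare |C| = 1 to 5: satisfied.
The claimed |C| lies below the Hamming bound.


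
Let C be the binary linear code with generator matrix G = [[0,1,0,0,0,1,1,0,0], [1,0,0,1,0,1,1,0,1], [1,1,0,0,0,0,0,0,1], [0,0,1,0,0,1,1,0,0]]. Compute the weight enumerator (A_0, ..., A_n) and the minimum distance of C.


Weight distribution: A_0 = 1, A_1 = 1, A_2 = 1, A_3 = 5, A_4 = 5, A_5 = 1, A_6 = 1, A_7 = 1. Minimum distance d = 1.

Enumerate all 2^4 = 16 messages m ∈ F_2^4.
For each, compute codeword c = mG in F_2^9, then tally its weight.
  m = 0000 → c = 000000000, weight = 0.
  m = 1000 → c = 010001100, weight = 3.
  m = 0100 → c = 100101101, weight = 5.
  m = 1100 → c = 110100001, weight = 4.
  m = 0010 → c = 110000001, weight = 3.
  m = 1010 → c = 100001101, weight = 4.
  m = 0110 → c = 010101100, weight = 4.
  m = 1110 → c = 000100000, weight = 1.
  m = 0001 → c = 001001100, weight = 3.
  m = 1001 → c = 011000000, weight = 2.
  m = 0101 → c = 101100001, weight = 4.
  m = 1101 → c = 111101101, weight = 7.
  m = 0011 → c = 111001101, weight = 6.
  m = 1011 → c = 101000001, weight = 3.
  m = 0111 → c = 011100000, weight = 3.
  m = 1111 → c = 001101100, weight = 4.
Tally weights:
  weight 0: 1 codewords.
  weight 1: 1 codewords.
  weight 2: 1 codewords.
  weight 3: 5 codewords.
  weight 4: 5 codewords.
  weight 5: 1 codewords.
  weight 6: 1 codewords.
  weight 7: 1 codewords.
Minimum distance d = smallest w > 0 with A_w > 0 = 1.
Sanity: Σ A_w = 16 = 2^4 = 16 ✓.


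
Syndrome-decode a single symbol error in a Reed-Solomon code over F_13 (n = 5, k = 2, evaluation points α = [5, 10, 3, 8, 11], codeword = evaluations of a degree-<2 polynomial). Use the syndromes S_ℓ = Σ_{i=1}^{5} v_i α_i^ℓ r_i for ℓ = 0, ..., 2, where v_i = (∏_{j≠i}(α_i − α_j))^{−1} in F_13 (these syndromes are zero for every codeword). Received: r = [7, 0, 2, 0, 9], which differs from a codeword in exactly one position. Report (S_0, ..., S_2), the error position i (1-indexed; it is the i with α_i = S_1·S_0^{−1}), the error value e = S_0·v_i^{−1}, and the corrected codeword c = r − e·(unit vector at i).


S = (8, 12, 5), error at position 4, error magnitude e = 5, c = [7, 0, 2, 8, 9].

Step 1: column multipliers v_i = (∏_{j≠i}(α_i − α_j))^{−1} mod 13.
  i = 1 (α = 5): (5−10)(5−3)(5−8)(5−11) = (−5)·2·(−3)·(−6) = −180 ≡ 2, so v_1 = 2^{−1} = 7 (mod 13).
  i = 2 (α = 10): (10−5)(10−3)(10−8)(10−11) = 5·7·2·(−1) = −70 ≡ 8, so v_2 = 8^{−1} = 5 (mod 13).
  i = 3 (α = 3): (3−5)(3−10)(3−8)(3−11) = (−2)·(−7)·(−5)·(−8) = 560 ≡ 1, so v_3 = 1^{−1} = 1 (mod 13).
  i = 4 (α = 8): (8−5)(8−10)(8−3)(8−11) = 3·(−2)·5·(−3) = 90 ≡ 12, so v_4 = 12^{−1} = 12 (mod 13).
  i = 5 (α = 11): (11−5)(11−10)(11−3)(11−8) = 6·1·8·3 = 144 ≡ 1, so v_5 = 1^{−1} = 1 (mod 13).
  v = [7, 5, 1, 12, 1].
Step 2: syndromes of r = [7, 0, 2, 0, 9] (all sums mod 13).
  S_0 = Σ v_i r_i = 7·7 + 5·0 + 1·2 + 12·0 + 1·9 = 60 ≡ 8.
  S_1 = Σ v_i α_i r_i = 7·5·7 + 5·10·0 + 1·3·2 + 12·8·0 + 1·11·9 = 350 ≡ 12.
  α_i^2 mod 13 = [12, 9, 9, 12, 4].
  S_2 = Σ v_i α_i^2 r_i = 7·12·7 + 5·9·0 + 1·9·2 + 12·12·0 + 1·4·9 = 642 ≡ 5.
  S = (8, 12, 5) ≠ 0, so r is not a codeword (an error is present).
Step 3: locate the error. For a single error e at position i, S_ℓ = v_i·e·α_i^ℓ, so α_err = S_1/S_0.
  S_0^{−1} = 8^{−1} = 5 (mod 13), so α_err = 12·5 = 60 ≡ 8 = α_4. Error position i = 4.
  Consistency check: S_2/S_1 = 5·12 = 60 ≡ 8 = α_err ✓ (single-error assumption holds).
Step 4: error magnitude e = S_0/v_4 = S_0·∏_{j≠4}(α_4 − α_j) = 8·12 = 96 ≡ 5 (mod 13).
Step 5: correct position 4: c_4 = r_4 − e = 0 − 5 ≡ 8 (mod 13). Hence c = [7, 0, 2, 8, 9].
  Check: interpolating c through the α_i gives m(x) = 1 + 9·x (degree < 2) with m(α_i) = c_i for every i, so c is indeed a codeword.


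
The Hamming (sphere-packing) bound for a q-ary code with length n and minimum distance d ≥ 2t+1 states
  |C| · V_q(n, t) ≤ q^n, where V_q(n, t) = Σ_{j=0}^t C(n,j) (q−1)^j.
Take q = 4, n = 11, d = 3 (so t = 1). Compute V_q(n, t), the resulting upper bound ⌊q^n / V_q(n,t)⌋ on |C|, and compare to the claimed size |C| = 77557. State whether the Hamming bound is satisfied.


V_q(n, t) = 34, q^n = 4194304, Hamming bound = 123361, |C| = 77557 ≤ bound (satisfied).

Step 1: Compute V_q(n, t) = Σ_{j=0}^1 C(n, j) (q−1)^j.
  j = 0: C(11,0)·(3)^0 = 1·1 = 1.
  j = 1: C(11,1)·(3)^1 = 11·3 = 33.
  V_q(n, t) = 1 + 33 = 34.
Step 2: q^n = 4^11 = 4194304.
Step 3: Hamming bound ⌊q^n / V_q(n,t)⌋ = ⌊4194304/34⌋ = 123361.
Step 4: Compare |C| = 77557 to 123361: satisfied.
The claimed |C| lies below the Hamming bound.


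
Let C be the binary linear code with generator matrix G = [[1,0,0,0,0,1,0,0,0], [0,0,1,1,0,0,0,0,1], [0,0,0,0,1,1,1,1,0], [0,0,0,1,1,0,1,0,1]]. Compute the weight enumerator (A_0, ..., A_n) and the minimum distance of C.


Weight distribution: A_0 = 1, A_2 = 1, A_3 = 4, A_4 = 5, A_5 = 2, A_6 = 1, A_7 = 2. Minimum distance d = 2.

Enumerate all 2^4 = 16 messages m ∈ F_2^4.
For each, compute codeword c = mG in F_2^9, then tally its weight.
  m = 0000 → c = 000000000, weight = 0.
  m = 1000 → c = 100001000, weight = 2.
  m = 0100 → c = 001100001, weight = 3.
  m = 1100 → c = 101101001, weight = 5.
  m = 0010 → c = 000011110, weight = 4.
  m = 1010 → c = 100010110, weight = 4.
  m = 0110 → c = 001111111, weight = 7.
  m = 1110 → c = 101110111, weight = 7.
  m = 0001 → c = 000110101, weight = 4.
  m = 1001 → c = 100111101, weight = 6.
  m = 0101 → c = 001010100, weight = 3.
  m = 1101 → c = 101011100, weight = 5.
  m = 0011 → c = 000101011, weight = 4.
  m = 1011 → c = 100100011, weight = 4.
  m = 0111 → c = 001001010, weight = 3.
  m = 1111 → c = 101000010, weight = 3.
Tally weights:
  weight 0: 1 codewords.
  weight 2: 1 codewords.
  weight 3: 4 codewords.
  weight 4: 5 codewords.
  weight 5: 2 codewords.
  weight 6: 1 codewords.
  weight 7: 2 codewords.
Minimum distance d = smallest w > 0 with A_w > 0 = 2.
Sanity: Σ A_w = 16 = 2^4 = 16 ✓.


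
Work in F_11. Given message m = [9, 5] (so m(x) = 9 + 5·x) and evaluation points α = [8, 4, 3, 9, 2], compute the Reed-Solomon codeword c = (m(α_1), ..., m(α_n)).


c = [5, 7, 2, 10, 8]

Message polynomial: m(x) = 9 + 5·x (mod 11).
For each evaluation point α_i, compute m(α_i) mod 11:
  α_1 = 8: Horner steps 5 → 5, so m(8) = 5.
  α_2 = 4: Horner steps 5 → 7, so m(4) = 7.
  α_3 = 3: Horner steps 5 → 2, so m(3) = 2.
  α_4 = 9: Horner steps 5 → 10, so m(9) = 10.
  α_5 = 2: Horner steps 5 → 8, so m(2) = 8.
Codeword c = [5, 7, 2, 10, 8] ∈ F_11^5.


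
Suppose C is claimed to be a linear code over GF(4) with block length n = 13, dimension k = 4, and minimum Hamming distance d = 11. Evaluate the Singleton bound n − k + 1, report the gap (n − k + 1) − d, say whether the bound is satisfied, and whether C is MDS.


Singleton RHS = n − k + 1 = 10, slack = -1, bound violated (no such code; not MDS).

Singleton bound: d ≤ n − k + 1.
Here n = 13, k = 4, so n − k + 1 = 10.
Given d = 11, check d ≤ 10: NO.
Slack = (n − k + 1) − d = -1.
The slack is negative: d = 11 exceeds n − k + 1 = 10 by 1, so the Singleton bound is violated and no linear [13, 4, 11]_4 code can exist. In particular it is not MDS (MDS requires d = n − k + 1 exactly).
Description: the claimed parameters are [13, 4, 11]_4; such a code would be impossible (violates the Singleton bound).


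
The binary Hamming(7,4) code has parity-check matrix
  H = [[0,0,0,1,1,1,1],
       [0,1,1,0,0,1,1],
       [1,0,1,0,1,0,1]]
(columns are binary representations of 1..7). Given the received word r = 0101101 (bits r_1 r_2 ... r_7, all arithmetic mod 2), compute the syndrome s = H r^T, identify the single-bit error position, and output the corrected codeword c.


s = (1, 0, 0)^T, error position = 4, corrected codeword c = 0100101

Compute s = H r^T mod 2 one row at a time:
  s_1 = 1 + 1 + 0 + 1 = 3 ≡ 1 (mod 2).
  s_2 = 1 + 0 + 0 + 1 = 2 ≡ 0 (mod 2).
  s_3 = 0 + 0 + 1 + 1 = 2 ≡ 0 (mod 2).
s = (1, 0, 0)^T — this equals column 4 of H (binary 100), so error is at position 4.
Correct: flip bit 4 of r = 0101101 to get c = 0100101.


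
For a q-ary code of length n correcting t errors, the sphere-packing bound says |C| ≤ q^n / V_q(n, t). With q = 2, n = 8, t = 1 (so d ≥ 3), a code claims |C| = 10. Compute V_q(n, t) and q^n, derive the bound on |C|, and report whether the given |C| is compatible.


V_q(n, t) = 9, q^n = 256, Hamming bound = 28, |C| = 10 ≤ bound (satisfied).

Step 1: Compute V_q(n, t) = Σ_{j=0}^1 C(n, j) (q−1)^j.
  j = 0: C(8,0)·(1)^0 = 1·1 = 1.
  j = 1: C(8,1)·(1)^1 = 8·1 = 8.
  V_q(n, t) = 1 + 8 = 9.
Step 2: q^n = 2^8 = 256.
Step 3: Hamming bound ⌊q^n / V_q(n,t)⌋ = ⌊256/9⌋ = 28.
Step 4: Compare |C| = 10 to 28: satisfied.
The claimed |C| lies below the Hamming bound.


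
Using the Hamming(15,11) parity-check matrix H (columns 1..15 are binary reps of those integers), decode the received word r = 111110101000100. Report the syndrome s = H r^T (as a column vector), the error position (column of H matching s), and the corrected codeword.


s = (0, 0, 1, 0)^T, error position = 2, corrected codeword c = 101110101000100

Compute s = H r^T mod 2 one row at a time:
  s_1 = 0 + 1 + 0 + 0 + 0 + 1 + 0 + 0 = 2 ≡ 0 (mod 2).
  s_2 = 1 + 1 + 0 + 1 + 0 + 1 + 0 + 0 = 4 ≡ 0 (mod 2).
  s_3 = 1 + 1 + 0 + 1 + 0 + 0 + 0 + 0 = 3 ≡ 1 (mod 2).
  s_4 = 1 + 1 + 1 + 1 + 1 + 0 + 1 + 0 = 6 ≡ 0 (mod 2).
s = (0, 0, 1, 0)^T — this equals column 2 of H (binary 0010), so error is at position 2.
Correct: flip bit 2 of r = 111110101000100 to get c = 101110101000100.


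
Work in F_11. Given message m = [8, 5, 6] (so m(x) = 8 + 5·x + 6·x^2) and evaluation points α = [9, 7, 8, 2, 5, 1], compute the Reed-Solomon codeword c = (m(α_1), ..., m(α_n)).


c = [0, 7, 3, 9, 7, 8]

Message polynomial: m(x) = 8 + 5·x + 6·x^2 (mod 11).
For each evaluation point α_i, compute m(α_i) mod 11:
  α_1 = 9: Horner steps 6 → 4 → 0, so m(9) = 0.
  α_2 = 7: Horner steps 6 → 3 → 7, so m(7) = 7.
  α_3 = 8: Horner steps 6 → 9 → 3, so m(8) = 3.
  α_4 = 2: Horner steps 6 → 6 → 9, so m(2) = 9.
  α_5 = 5: Horner steps 6 → 2 → 7, so m(5) = 7.
  α_6 = 1: Horner steps 6 → 0 → 8, so m(1) = 8.
Codeword c = [0, 7, 3, 9, 7, 8] ∈ F_11^6.


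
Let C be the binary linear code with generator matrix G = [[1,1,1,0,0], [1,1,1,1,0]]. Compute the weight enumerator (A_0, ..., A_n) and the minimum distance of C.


Weight distribution: A_0 = 1, A_1 = 1, A_3 = 1, A_4 = 1. Minimum distance d = 1.

Enumerate all 2^2 = 4 messages m ∈ F_2^2.
For each, compute codeword c = mG in F_2^5, then tally its weight.
  m = 00 → c = 00000, weight = 0.
  m = 10 → c = 11100, weight = 3.
  m = 01 → c = 11110, weight = 4.
  m = 11 → c = 00010, weight = 1.
Tally weights:
  weight 0: 1 codewords.
  weight 1: 1 codewords.
  weight 3: 1 codewords.
  weight 4: 1 codewords.
Minimum distance d = smallest w > 0 with A_w > 0 = 1.
Sanity: Σ A_w = 4 = 2^2 = 4 ✓.


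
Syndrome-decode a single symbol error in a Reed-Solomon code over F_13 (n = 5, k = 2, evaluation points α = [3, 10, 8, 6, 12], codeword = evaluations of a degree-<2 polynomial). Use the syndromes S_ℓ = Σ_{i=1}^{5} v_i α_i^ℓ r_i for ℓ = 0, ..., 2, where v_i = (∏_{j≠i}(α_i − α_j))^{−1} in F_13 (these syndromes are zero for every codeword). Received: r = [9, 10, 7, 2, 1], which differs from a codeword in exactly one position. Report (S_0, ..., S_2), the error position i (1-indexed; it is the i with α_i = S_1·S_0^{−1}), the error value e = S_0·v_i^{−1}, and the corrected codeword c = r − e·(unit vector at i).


S = (7, 4, 6), error at position 3, error magnitude e = 1, c = [9, 10, 6, 2, 1].

Step 1: column multipliers v_i = (∏_{j≠i}(α_i − α_j))^{−1} mod 13.
  i = 1 (α = 3): (3−10)(3−8)(3−6)(3−12) = (−7)·(−5)·(−3)·(−9) = 945 ≡ 9, so v_1 = 9^{−1} = 3 (mod 13).
  i = 2 (α = 10): (10−3)(10−8)(10−6)(10−12) = 7·2·4·(−2) = −112 ≡ 5, so v_2 = 5^{−1} = 8 (mod 13).
  i = 3 (α = 8): (8−3)(8−10)(8−6)(8−12) = 5·(−2)·2·(−4) = 80 ≡ 2, so v_3 = 2^{−1} = 7 (mod 13).
  i = 4 (α = 6): (6−3)(6−10)(6−8)(6−12) = 3·(−4)·(−2)·(−6) = −144 ≡ 12, so v_4 = 12^{−1} = 12 (mod 13).
  i = 5 (α = 12): (12−3)(12−10)(12−8)(12−6) = 9·2·4·6 = 432 ≡ 3, so v_5 = 3^{−1} = 9 (mod 13).
  v = [3, 8, 7, 12, 9].
Step 2: syndromes of r = [9, 10, 7, 2, 1] (all sums mod 13).
  S_0 = Σ v_i r_i = 3·9 + 8·10 + 7·7 + 12·2 + 9·1 = 189 ≡ 7.
  S_1 = Σ v_i α_i r_i = 3·3·9 + 8·10·10 + 7·8·7 + 12·6·2 + 9·12·1 = 1525 ≡ 4.
  α_i^2 mod 13 = [9, 9, 12, 10, 1].
  S_2 = Σ v_i α_i^2 r_i = 3·9·9 + 8·9·10 + 7·12·7 + 12·10·2 + 9·1·1 = 1800 ≡ 6.
  S = (7, 4, 6) ≠ 0, so r is not a codeword (an error is present).
Step 3: locate the error. For a single error e at position i, S_ℓ = v_i·e·α_i^ℓ, so α_err = S_1/S_0.
  S_0^{−1} = 7^{−1} = 2 (mod 13), so α_err = 4·2 = 8 ≡ 8 = α_3. Error position i = 3.
  Consistency check: S_2/S_1 = 6·10 = 60 ≡ 8 = α_err ✓ (single-error assumption holds).
Step 4: error magnitude e = S_0/v_3 = S_0·∏_{j≠3}(α_3 − α_j) = 7·2 = 14 ≡ 1 (mod 13).
Step 5: correct position 3: c_3 = r_3 − e = 7 − 1 ≡ 6 (mod 13). Hence c = [9, 10, 6, 2, 1].
  Check: interpolating c through the α_i gives m(x) = 3 + 2·x (degree < 2) with m(α_i) = c_i for every i, so c is indeed a codeword.


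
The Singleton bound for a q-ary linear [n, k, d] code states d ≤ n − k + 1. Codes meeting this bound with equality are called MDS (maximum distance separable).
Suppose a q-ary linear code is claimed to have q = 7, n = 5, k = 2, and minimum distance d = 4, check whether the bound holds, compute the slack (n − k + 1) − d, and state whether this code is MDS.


Singleton RHS = n − k + 1 = 4, slack = 0, bound satisfied, MDS.

Singleton bound: d ≤ n − k + 1.
Here n = 5, k = 2, so n − k + 1 = 4.
Given d = 4, check d ≤ 4: YES.
Slack = (n − k + 1) − d = 0.
The code is MDS (slack = 0).
Description: the claimed parameters are [5, 2, 4]_7; such a code would be MDS (meets Singleton bound).


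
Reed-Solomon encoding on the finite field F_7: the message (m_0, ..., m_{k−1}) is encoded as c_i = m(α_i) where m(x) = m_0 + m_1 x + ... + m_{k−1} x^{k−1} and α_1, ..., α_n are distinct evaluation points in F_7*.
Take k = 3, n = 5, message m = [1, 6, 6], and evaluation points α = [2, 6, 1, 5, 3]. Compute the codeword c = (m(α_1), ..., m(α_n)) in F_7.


c = [2, 1, 6, 6, 3]

Message polynomial: m(x) = 1 + 6·x + 6·x^2 (mod 7).
For each evaluation point α_i, compute m(α_i) mod 7:
  α_1 = 2: Horner steps 6 → 4 → 2, so m(2) = 2.
  α_2 = 6: Horner steps 6 → 0 → 1, so m(6) = 1.
  α_3 = 1: Horner steps 6 → 5 → 6, so m(1) = 6.
  α_4 = 5: Horner steps 6 → 1 → 6, so m(5) = 6.
  α_5 = 3: Horner steps 6 → 3 → 3, so m(3) = 3.
Codeword c = [2, 1, 6, 6, 3] ∈ F_7^5.


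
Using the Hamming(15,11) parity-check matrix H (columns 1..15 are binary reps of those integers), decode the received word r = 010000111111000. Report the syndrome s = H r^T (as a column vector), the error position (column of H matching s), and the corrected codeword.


s = (1, 0, 0, 1)^T, error position = 9, corrected codeword c = 010000110111000

Compute s = H r^T mod 2 one row at a time:
  s_1 = 1 + 1 + 1 + 1 + 1 + 0 + 0 + 0 = 5 ≡ 1 (mod 2).
  s_2 = 0 + 0 + 0 + 1 + 1 + 0 + 0 + 0 = 2 ≡ 0 (mod 2).
  s_3 = 1 + 0 + 0 + 1 + 1 + 1 + 0 + 0 = 4 ≡ 0 (mod 2).
  s_4 = 0 + 0 + 0 + 1 + 1 + 1 + 0 + 0 = 3 ≡ 1 (mod 2).
s = (1, 0, 0, 1)^T — this equals column 9 of H (binary 1001), so error is at position 9.
Correct: flip bit 9 of r = 010000111111000 to get c = 010000110111000.


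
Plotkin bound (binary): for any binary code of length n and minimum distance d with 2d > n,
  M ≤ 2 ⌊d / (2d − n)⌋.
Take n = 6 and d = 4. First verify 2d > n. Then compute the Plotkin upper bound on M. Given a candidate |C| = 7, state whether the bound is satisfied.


Plotkin bound M ≤ 4; given |C| = 7 > bound (violated).

Check applicability: 2d = 8, n = 6.
2d − n = 2 > 0, so Plotkin applies.
Compute d/(2d−n) = 4/2 ≈ 2.0000.
⌊d/(2d−n)⌋ = 2.
Plotkin bound: M ≤ 2·2 = 4.
Given |C| = 7, check: VIOLATED.
This |C| is above the Plotkin bound, so no binary code with n = 6, d = 4 and 7 codewords exists.


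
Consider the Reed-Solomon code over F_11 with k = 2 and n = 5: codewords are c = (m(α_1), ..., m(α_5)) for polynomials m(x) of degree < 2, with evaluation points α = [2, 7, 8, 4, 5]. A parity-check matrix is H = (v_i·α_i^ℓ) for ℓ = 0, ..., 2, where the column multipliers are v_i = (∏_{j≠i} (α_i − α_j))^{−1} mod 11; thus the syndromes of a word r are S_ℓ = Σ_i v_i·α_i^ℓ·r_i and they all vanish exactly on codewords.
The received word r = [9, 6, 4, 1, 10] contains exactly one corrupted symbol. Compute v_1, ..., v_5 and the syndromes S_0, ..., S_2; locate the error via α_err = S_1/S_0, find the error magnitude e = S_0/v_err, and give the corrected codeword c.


S = (1, 2, 4), error at position 1, error magnitude e = 4, c = [5, 6, 4, 1, 10].

Step 1: column multipliers v_i = (∏_{j≠i}(α_i − α_j))^{−1} mod 11.
  i = 1 (α = 2): (2−7)(2−8)(2−4)(2−5) = (−5)·(−6)·(−2)·(−3) = 180 ≡ 4, so v_1 = 4^{−1} = 3 (mod 11).
  i = 2 (α = 7): (7−2)(7−8)(7−4)(7−5) = 5·(−1)·3·2 = −30 ≡ 3, so v_2 = 3^{−1} = 4 (mod 11).
  i = 3 (α = 8): (8−2)(8−7)(8−4)(8−5) = 6·1·4·3 = 72 ≡ 6, so v_3 = 6^{−1} = 2 (mod 11).
  i = 4 (α = 4): (4−2)(4−7)(4−8)(4−5) = 2·(−3)·(−4)·(−1) = −24 ≡ 9, so v_4 = 9^{−1} = 5 (mod 11).
  i = 5 (α = 5): (5−2)(5−7)(5−8)(5−4) = 3·(−2)·(−3)·1 = 18 ≡ 7, so v_5 = 7^{−1} = 8 (mod 11).
  v = [3, 4, 2, 5, 8].
Step 2: syndromes of r = [9, 6, 4, 1, 10] (all sums mod 11).
  S_0 = Σ v_i r_i = 3·9 + 4·6 + 2·4 + 5·1 + 8·10 = 144 ≡ 1.
  S_1 = Σ v_i α_i r_i = 3·2·9 + 4·7·6 + 2·8·4 + 5·4·1 + 8·5·10 = 706 ≡ 2.
  α_i^2 mod 11 = [4, 5, 9, 5, 3].
  S_2 = Σ v_i α_i^2 r_i = 3·4·9 + 4·5·6 + 2·9·4 + 5·5·1 + 8·3·10 = 565 ≡ 4.
  S = (1, 2, 4) ≠ 0, so r is not a codeword (an error is present).
Step 3: locate the error. For a single error e at position i, S_ℓ = v_i·e·α_i^ℓ, so α_err = S_1/S_0.
  S_0^{−1} = 1^{−1} = 1 (mod 11), so α_err = 2·1 = 2 ≡ 2 = α_1. Error position i = 1.
  Consistency check: S_2/S_1 = 4·6 = 24 ≡ 2 = α_err ✓ (single-error assumption holds).
Step 4: error magnitude e = S_0/v_1 = S_0·∏_{j≠1}(α_1 − α_j) = 1·4 = 4 ≡ 4 (mod 11).
Step 5: correct position 1: c_1 = r_1 − e = 9 − 4 ≡ 5 (mod 11). Hence c = [5, 6, 4, 1, 10].
  Check: interpolating c through the α_i gives m(x) = 9 + 9·x (degree < 2) with m(α_i) = c_i for every i, so c is indeed a codeword.


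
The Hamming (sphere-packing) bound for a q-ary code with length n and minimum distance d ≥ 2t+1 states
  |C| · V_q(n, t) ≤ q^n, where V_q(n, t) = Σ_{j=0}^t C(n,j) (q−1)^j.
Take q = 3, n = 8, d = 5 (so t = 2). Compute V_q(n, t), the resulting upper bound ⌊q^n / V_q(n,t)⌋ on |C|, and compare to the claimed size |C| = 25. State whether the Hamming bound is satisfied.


V_q(n, t) = 129, q^n = 6561, Hamming bound = 50, |C| = 25 ≤ bound (satisfied).

Step 1: Compute V_q(n, t) = Σ_{j=0}^2 C(n, j) (q−1)^j.
  j = 0: C(8,0)·(2)^0 = 1·1 = 1.
  j = 1: C(8,1)·(2)^1 = 8·2 = 16.
  j = 2: C(8,2)·(2)^2 = 28·4 = 112.
  V_q(n, t) = 1 + 16 + 112 = 129.
Step 2: q^n = 3^8 = 6561.
Step 3: Hamming bound ⌊q^n / V_q(n,t)⌋ = ⌊6561/129⌋ = 50.
Step 4: Compare |C| = 25 to 50: satisfied.
The claimed |C| lies below the Hamming bound.


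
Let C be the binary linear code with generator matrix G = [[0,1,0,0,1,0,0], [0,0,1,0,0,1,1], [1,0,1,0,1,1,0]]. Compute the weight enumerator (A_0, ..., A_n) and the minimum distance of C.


Weight distribution: A_0 = 1, A_2 = 1, A_3 = 3, A_4 = 2, A_5 = 1. Minimum distance d = 2.

Enumerate all 2^3 = 8 messages m ∈ F_2^3.
For each, compute codeword c = mG in F_2^7, then tally its weight.
  m = 000 → c = 0000000, weight = 0.
  m = 100 → c = 0100100, weight = 2.
  m = 010 → c = 0010011, weight = 3.
  m = 110 → c = 0110111, weight = 5.
  m = 001 → c = 1010110, weight = 4.
  m = 101 → c = 1110010, weight = 4.
  m = 011 → c = 1000101, weight = 3.
  m = 111 → c = 1100001, weight = 3.
Tally weights:
  weight 0: 1 codewords.
  weight 2: 1 codewords.
  weight 3: 3 codewords.
  weight 4: 2 codewords.
  weight 5: 1 codewords.
Minimum distance d = smallest w > 0 with A_w > 0 = 2.
Sanity: Σ A_w = 8 = 2^3 = 8 ✓.


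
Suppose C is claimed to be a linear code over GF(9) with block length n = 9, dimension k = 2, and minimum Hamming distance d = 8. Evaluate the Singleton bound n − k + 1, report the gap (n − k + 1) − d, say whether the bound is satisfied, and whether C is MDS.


Singleton RHS = n − k + 1 = 8, slack = 0, bound satisfied, MDS.

Singleton bound: d ≤ n − k + 1.
Here n = 9, k = 2, so n − k + 1 = 8.
Given d = 8, check d ≤ 8: YES.
Slack = (n − k + 1) − d = 0.
The code is MDS (slack = 0).
Description: the claimed parameters are [9, 2, 8]_9; such a code would be MDS (meets Singleton bound).


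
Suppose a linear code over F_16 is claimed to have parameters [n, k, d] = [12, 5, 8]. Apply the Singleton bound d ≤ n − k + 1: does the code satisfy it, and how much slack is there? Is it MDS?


Singleton RHS = n − k + 1 = 8, slack = 0, bound satisfied, MDS.

Singleton bound: d ≤ n − k + 1.
Here n = 12, k = 5, so n − k + 1 = 8.
Given d = 8, check d ≤ 8: YES.
Slack = (n − k + 1) − d = 0.
The code is MDS (slack = 0).
Description: the claimed parameters are [12, 5, 8]_16; such a code would be MDS (meets Singleton bound).


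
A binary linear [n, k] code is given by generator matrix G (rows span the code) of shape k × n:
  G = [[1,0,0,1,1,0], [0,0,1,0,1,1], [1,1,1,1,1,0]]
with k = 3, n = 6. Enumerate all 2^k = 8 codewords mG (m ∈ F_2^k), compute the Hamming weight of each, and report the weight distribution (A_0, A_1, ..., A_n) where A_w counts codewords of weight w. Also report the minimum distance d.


Weight distribution: A_0 = 1, A_2 = 1, A_3 = 3, A_4 = 2, A_5 = 1. Minimum distance d = 2.

Enumerate all 2^3 = 8 messages m ∈ F_2^3.
For each, compute codeword c = mG in F_2^6, then tally its weight.
  m = 000 → c = 000000, weight = 0.
  m = 100 → c = 100110, weight = 3.
  m = 010 → c = 001011, weight = 3.
  m = 110 → c = 101101, weight = 4.
  m = 001 → c = 111110, weight = 5.
  m = 101 → c = 011000, weight = 2.
  m = 011 → c = 110101, weight = 4.
  m = 111 → c = 010011, weight = 3.
Tally weights:
  weight 0: 1 codewords.
  weight 2: 1 codewords.
  weight 3: 3 codewords.
  weight 4: 2 codewords.
  weight 5: 1 codewords.
Minimum distance d = smallest w > 0 with A_w > 0 = 2.
Sanity: Σ A_w = 8 = 2^3 = 8 ✓.


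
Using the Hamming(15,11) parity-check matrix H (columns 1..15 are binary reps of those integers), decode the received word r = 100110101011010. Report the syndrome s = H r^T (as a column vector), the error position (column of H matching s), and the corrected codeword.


s = (0, 1, 1, 1)^T, error position = 7, corrected codeword c = 100110001011010

Compute s = H r^T mod 2 one row at a time:
  s_1 = 0 + 1 + 0 + 1 + 1 + 0 + 1 + 0 = 4 ≡ 0 (mod 2).
  s_2 = 1 + 1 + 0 + 1 + 1 + 0 + 1 + 0 = 5 ≡ 1 (mod 2).
  s_3 = 0 + 0 + 0 + 1 + 0 + 1 + 1 + 0 = 3 ≡ 1 (mod 2).
  s_4 = 1 + 0 + 1 + 1 + 1 + 1 + 0 + 0 = 5 ≡ 1 (mod 2).
s = (0, 1, 1, 1)^T — this equals column 7 of H (binary 0111), so error is at position 7.
Correct: flip bit 7 of r = 100110101011010 to get c = 100110001011010.


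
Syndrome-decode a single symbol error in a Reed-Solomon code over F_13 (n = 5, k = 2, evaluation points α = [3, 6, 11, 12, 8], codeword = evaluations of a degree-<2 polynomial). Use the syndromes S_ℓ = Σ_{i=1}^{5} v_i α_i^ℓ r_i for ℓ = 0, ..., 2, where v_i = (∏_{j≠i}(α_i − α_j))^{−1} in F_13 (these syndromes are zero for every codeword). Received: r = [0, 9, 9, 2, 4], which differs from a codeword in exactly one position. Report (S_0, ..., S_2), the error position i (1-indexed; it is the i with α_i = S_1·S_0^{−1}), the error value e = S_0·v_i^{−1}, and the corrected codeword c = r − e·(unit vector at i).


S = (2, 12, 7), error at position 2, error magnitude e = 4, c = [0, 5, 9, 2, 4].

Step 1: column multipliers v_i = (∏_{j≠i}(α_i − α_j))^{−1} mod 13.
  i = 1 (α = 3): (3−6)(3−11)(3−12)(3−8) = (−3)·(−8)·(−9)·(−5) = 1080 ≡ 1, so v_1 = 1^{−1} = 1 (mod 13).
  i = 2 (α = 6): (6−3)(6−11)(6−12)(6−8) = 3·(−5)·(−6)·(−2) = −180 ≡ 2, so v_2 = 2^{−1} = 7 (mod 13).
  i = 3 (α = 11): (11−3)(11−6)(11−12)(11−8) = 8·5·(−1)·3 = −120 ≡ 10, so v_3 = 10^{−1} = 4 (mod 13).
  i = 4 (α = 12): (12−3)(12−6)(12−11)(12−8) = 9·6·1·4 = 216 ≡ 8, so v_4 = 8^{−1} = 5 (mod 13).
  i = 5 (α = 8): (8−3)(8−6)(8−11)(8−12) = 5·2·(−3)·(−4) = 120 ≡ 3, so v_5 = 3^{−1} = 9 (mod 13).
  v = [1, 7, 4, 5, 9].
Step 2: syndromes of r = [0, 9, 9, 2, 4] (all sums mod 13).
  S_0 = Σ v_i r_i = 1·0 + 7·9 + 4·9 + 5·2 + 9·4 = 145 ≡ 2.
  S_1 = Σ v_i α_i r_i = 1·3·0 + 7·6·9 + 4·11·9 + 5·12·2 + 9·8·4 = 1182 ≡ 12.
  α_i^2 mod 13 = [9, 10, 4, 1, 12].
  S_2 = Σ v_i α_i^2 r_i = 1·9·0 + 7·10·9 + 4·4·9 + 5·1·2 + 9·12·4 = 1216 ≡ 7.
  S = (2, 12, 7) ≠ 0, so r is not a codeword (an error is present).
Step 3: locate the error. For a single error e at position i, S_ℓ = v_i·e·α_i^ℓ, so α_err = S_1/S_0.
  S_0^{−1} = 2^{−1} = 7 (mod 13), so α_err = 12·7 = 84 ≡ 6 = α_2. Error position i = 2.
  Consistency check: S_2/S_1 = 7·12 = 84 ≡ 6 = α_err ✓ (single-error assumption holds).
Step 4: error magnitude e = S_0/v_2 = S_0·∏_{j≠2}(α_2 − α_j) = 2·2 = 4 ≡ 4 (mod 13).
Step 5: correct position 2: c_2 = r_2 − e = 9 − 4 ≡ 5 (mod 13). Hence c = [0, 5, 9, 2, 4].
  Check: interpolating c through the α_i gives m(x) = 8 + 6·x (degree < 2) with m(α_i) = c_i for every i, so c is indeed a codeword.


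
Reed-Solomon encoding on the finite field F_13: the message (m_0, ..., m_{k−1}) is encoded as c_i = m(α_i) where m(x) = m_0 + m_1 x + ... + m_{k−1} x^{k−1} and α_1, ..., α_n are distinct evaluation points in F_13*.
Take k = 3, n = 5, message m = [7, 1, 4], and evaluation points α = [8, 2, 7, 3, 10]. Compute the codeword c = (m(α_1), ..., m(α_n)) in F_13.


c = [11, 12, 2, 7, 1]

Message polynomial: m(x) = 7 + 1·x + 4·x^2 (mod 13).
For each evaluation point α_i, compute m(α_i) mod 13:
  α_1 = 8: Horner steps 4 → 7 → 11, so m(8) = 11.
  α_2 = 2: Horner steps 4 → 9 → 12, so m(2) = 12.
  α_3 = 7: Horner steps 4 → 3 → 2, so m(7) = 2.
  α_4 = 3: Horner steps 4 → 0 → 7, so m(3) = 7.
  α_5 = 10: Horner steps 4 → 2 → 1, so m(10) = 1.
Codeword c = [11, 12, 2, 7, 1] ∈ F_13^5.


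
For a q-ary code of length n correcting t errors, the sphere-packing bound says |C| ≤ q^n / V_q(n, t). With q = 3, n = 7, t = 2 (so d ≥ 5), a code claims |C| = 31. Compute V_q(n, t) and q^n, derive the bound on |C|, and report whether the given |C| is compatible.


V_q(n, t) = 99, q^n = 2187, Hamming bound = 22, |C| = 31 > bound (violated).

Step 1: Compute V_q(n, t) = Σ_{j=0}^2 C(n, j) (q−1)^j.
  j = 0: C(7,0)·(2)^0 = 1·1 = 1.
  j = 1: C(7,1)·(2)^1 = 7·2 = 14.
  j = 2: C(7,2)·(2)^2 = 21·4 = 84.
  V_q(n, t) = 1 + 14 + 84 = 99.
Step 2: q^n = 3^7 = 2187.
Step 3: Hamming bound ⌊q^n / V_q(n,t)⌋ = ⌊2187/99⌋ = 22.
Step 4: Compare |C| = 31 to 22: violated.
The claimed |C| lies above the Hamming bound, so no 3-ary code of length 7 with d ≥ 5 can have 31 codewords.


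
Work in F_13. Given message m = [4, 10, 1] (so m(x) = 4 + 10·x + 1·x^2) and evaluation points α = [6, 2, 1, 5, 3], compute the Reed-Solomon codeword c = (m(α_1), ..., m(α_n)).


c = [9, 2, 2, 1, 4]

Message polynomial: m(x) = 4 + 10·x + 1·x^2 (mod 13).
For each evaluation point α_i, compute m(α_i) mod 13:
  α_1 = 6: Horner steps 1 → 3 → 9, so m(6) = 9.
  α_2 = 2: Horner steps 1 → 12 → 2, so m(2) = 2.
  α_3 = 1: Horner steps 1 → 11 → 2, so m(1) = 2.
  α_4 = 5: Horner steps 1 → 2 → 1, so m(5) = 1.
  α_5 = 3: Horner steps 1 → 0 → 4, so m(3) = 4.
Codeword c = [9, 2, 2, 1, 4] ∈ F_13^5.


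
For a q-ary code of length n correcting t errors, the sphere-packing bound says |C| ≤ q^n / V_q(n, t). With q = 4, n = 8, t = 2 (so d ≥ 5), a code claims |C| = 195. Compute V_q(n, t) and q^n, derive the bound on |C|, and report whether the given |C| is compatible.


V_q(n, t) = 277, q^n = 65536, Hamming bound = 236, |C| = 195 ≤ bound (satisfied).

Step 1: Compute V_q(n, t) = Σ_{j=0}^2 C(n, j) (q−1)^j.
  j = 0: C(8,0)·(3)^0 = 1·1 = 1.
  j = 1: C(8,1)·(3)^1 = 8·3 = 24.
  j = 2: C(8,2)·(3)^2 = 28·9 = 252.
  V_q(n, t) = 1 + 24 + 252 = 277.
Step 2: q^n = 4^8 = 65536.
Step 3: Hamming bound ⌊q^n / V_q(n,t)⌋ = ⌊65536/277⌋ = 236.
Step 4: Compare |C| = 195 to 236: satisfied.
The claimed |C| lies below the Hamming bound.


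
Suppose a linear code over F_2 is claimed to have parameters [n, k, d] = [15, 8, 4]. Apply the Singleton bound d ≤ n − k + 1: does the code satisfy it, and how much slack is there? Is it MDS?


Singleton RHS = n − k + 1 = 8, slack = 4, bound satisfied, not MDS.

Singleton bound: d ≤ n − k + 1.
Here n = 15, k = 8, so n − k + 1 = 8.
Given d = 4, check d ≤ 8: YES.
Slack = (n − k + 1) − d = 4.
The code is NOT MDS (slack = 4 > 0).
Description: the claimed parameters are [15, 8, 4]_2; such a code would be non-MDS.


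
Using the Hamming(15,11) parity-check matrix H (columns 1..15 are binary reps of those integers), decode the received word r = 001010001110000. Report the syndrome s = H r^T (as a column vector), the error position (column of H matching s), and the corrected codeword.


s = (1, 1, 1, 0)^T, error position = 14, corrected codeword c = 001010001110010

Compute s = H r^T mod 2 one row at a time:
  s_1 = 0 + 1 + 1 + 1 + 0 + 0 + 0 + 0 = 3 ≡ 1 (mod 2).
  s_2 = 0 + 1 + 0 + 0 + 0 + 0 + 0 + 0 = 1 ≡ 1 (mod 2).
  s_3 = 0 + 1 + 0 + 0 + 1 + 1 + 0 + 0 = 3 ≡ 1 (mod 2).
  s_4 = 0 + 1 + 1 + 0 + 1 + 1 + 0 + 0 = 4 ≡ 0 (mod 2).
s = (1, 1, 1, 0)^T — this equals column 14 of H (binary 1110), so error is at position 14.
Correct: flip bit 14 of r = 001010001110000 to get c = 001010001110010.


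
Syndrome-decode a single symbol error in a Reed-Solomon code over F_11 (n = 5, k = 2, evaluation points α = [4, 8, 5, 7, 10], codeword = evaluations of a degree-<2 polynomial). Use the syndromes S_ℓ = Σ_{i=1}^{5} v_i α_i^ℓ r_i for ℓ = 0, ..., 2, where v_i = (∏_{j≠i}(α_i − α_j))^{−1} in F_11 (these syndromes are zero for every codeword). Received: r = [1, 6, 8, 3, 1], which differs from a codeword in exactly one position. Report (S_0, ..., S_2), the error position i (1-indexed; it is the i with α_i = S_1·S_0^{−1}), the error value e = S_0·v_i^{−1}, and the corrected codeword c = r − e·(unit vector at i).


S = (3, 1, 4), error at position 1, error magnitude e = 7, c = [5, 6, 8, 3, 1].

Step 1: column multipliers v_i = (∏_{j≠i}(α_i − α_j))^{−1} mod 11.
  i = 1 (α = 4): (4−8)(4−5)(4−7)(4−10) = (−4)·(−1)·(−3)·(−6) = 72 ≡ 6, so v_1 = 6^{−1} = 2 (mod 11).
  i = 2 (α = 8): (8−4)(8−5)(8−7)(8−10) = 4·3·1·(−2) = −24 ≡ 9, so v_2 = 9^{−1} = 5 (mod 11).
  i = 3 (α = 5): (5−4)(5−8)(5−7)(5−10) = 1·(−3)·(−2)·(−5) = −30 ≡ 3, so v_3 = 3^{−1} = 4 (mod 11).
  i = 4 (α = 7): (7−4)(7−8)(7−5)(7−10) = 3·(−1)·2·(−3) = 18 ≡ 7, so v_4 = 7^{−1} = 8 (mod 11).
  i = 5 (α = 10): (10−4)(10−8)(10−5)(10−7) = 6·2·5·3 = 180 ≡ 4, so v_5 = 4^{−1} = 3 (mod 11).
  v = [2, 5, 4, 8, 3].
Step 2: syndromes of r = [1, 6, 8, 3, 1] (all sums mod 11).
  S_0 = Σ v_i r_i = 2·1 + 5·6 + 4·8 + 8·3 + 3·1 = 91 ≡ 3.
  S_1 = Σ v_i α_i r_i = 2·4·1 + 5·8·6 + 4·5·8 + 8·7·3 + 3·10·1 = 606 ≡ 1.
  α_i^2 mod 11 = [5, 9, 3, 5, 1].
  S_2 = Σ v_i α_i^2 r_i = 2·5·1 + 5·9·6 + 4·3·8 + 8·5·3 + 3·1·1 = 499 ≡ 4.
  S = (3, 1, 4) ≠ 0, so r is not a codeword (an error is present).
Step 3: locate the error. For a single error e at position i, S_ℓ = v_i·e·α_i^ℓ, so α_err = S_1/S_0.
  S_0^{−1} = 3^{−1} = 4 (mod 11), so α_err = 1·4 = 4 ≡ 4 = α_1. Error position i = 1.
  Consistency check: S_2/S_1 = 4·1 = 4 ≡ 4 = α_err ✓ (single-error assumption holds).
Step 4: error magnitude e = S_0/v_1 = S_0·∏_{j≠1}(α_1 − α_j) = 3·6 = 18 ≡ 7 (mod 11).
Step 5: correct position 1: c_1 = r_1 − e = 1 − 7 ≡ 5 (mod 11). Hence c = [5, 6, 8, 3, 1].
  Check: interpolating c through the α_i gives m(x) = 4 + 3·x (degree < 2) with m(α_i) = c_i for every i, so c is indeed a codeword.


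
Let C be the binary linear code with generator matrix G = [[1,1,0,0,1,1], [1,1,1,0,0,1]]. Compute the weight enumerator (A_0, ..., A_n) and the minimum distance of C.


Weight distribution: A_0 = 1, A_2 = 1, A_4 = 2. Minimum distance d = 2.

Enumerate all 2^2 = 4 messages m ∈ F_2^2.
For each, compute codeword c = mG in F_2^6, then tally its weight.
  m = 00 → c = 000000, weight = 0.
  m = 10 → c = 110011, weight = 4.
  m = 01 → c = 111001, weight = 4.
  m = 11 → c = 001010, weight = 2.
Tally weights:
  weight 0: 1 codewords.
  weight 2: 1 codewords.
  weight 4: 2 codewords.
Minimum distance d = smallest w > 0 with A_w > 0 = 2.
Sanity: Σ A_w = 4 = 2^2 = 4 ✓.


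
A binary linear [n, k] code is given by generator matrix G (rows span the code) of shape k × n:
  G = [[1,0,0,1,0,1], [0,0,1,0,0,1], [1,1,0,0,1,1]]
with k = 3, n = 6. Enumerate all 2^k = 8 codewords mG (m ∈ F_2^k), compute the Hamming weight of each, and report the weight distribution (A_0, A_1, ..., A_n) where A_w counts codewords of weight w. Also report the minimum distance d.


Weight distribution: A_0 = 1, A_2 = 1, A_3 = 3, A_4 = 2, A_5 = 1. Minimum distance d = 2.

Enumerate all 2^3 = 8 messages m ∈ F_2^3.
For each, compute codeword c = mG in F_2^6, then tally its weight.
  m = 000 → c = 000000, weight = 0.
  m = 100 → c = 100101, weight = 3.
  m = 010 → c = 001001, weight = 2.
  m = 110 → c = 101100, weight = 3.
  m = 001 → c = 110011, weight = 4.
  m = 101 → c = 010110, weight = 3.
  m = 011 → c = 111010, weight = 4.
  m = 111 → c = 011111, weight = 5.
Tally weights:
  weight 0: 1 codewords.
  weight 2: 1 codewords.
  weight 3: 3 codewords.
  weight 4: 2 codewords.
  weight 5: 1 codewords.
Minimum distance d = smallest w > 0 with A_w > 0 = 2.
Sanity: Σ A_w = 8 = 2^3 = 8 ✓.
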